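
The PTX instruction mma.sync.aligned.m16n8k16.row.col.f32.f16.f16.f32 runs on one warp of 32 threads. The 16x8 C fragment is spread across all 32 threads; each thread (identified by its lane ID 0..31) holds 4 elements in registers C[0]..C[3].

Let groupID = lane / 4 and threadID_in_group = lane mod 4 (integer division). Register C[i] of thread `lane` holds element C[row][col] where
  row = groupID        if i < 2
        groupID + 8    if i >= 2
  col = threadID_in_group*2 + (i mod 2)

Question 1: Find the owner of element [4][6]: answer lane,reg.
19,0

r:4=>grp=4,rB=0  c:6=>tig=3,lo=0
L=4*4+3=19  i=0*2+0=0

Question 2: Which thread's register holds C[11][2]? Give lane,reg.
13,2

r:11=>grp=3,rB=1  c:2=>tig=1,lo=0
L=3*4+1=13  i=1*2+0=2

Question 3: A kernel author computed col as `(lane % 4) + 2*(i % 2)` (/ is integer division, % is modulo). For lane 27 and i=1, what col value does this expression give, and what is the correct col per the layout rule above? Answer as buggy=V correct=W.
buggy=5 correct=7

`(lane % 4) + 2*(i % 2)`[27,1]->5
lane 27: g=6 (27/4), t=3 (27%4)
i=1: r=6+0=6, c=3*2+1=7
col: 5 vs 7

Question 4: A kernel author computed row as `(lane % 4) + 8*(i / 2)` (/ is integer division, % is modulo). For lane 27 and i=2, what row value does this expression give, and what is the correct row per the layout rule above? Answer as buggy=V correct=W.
`(lane % 4) + 8*(i / 2)`[27,2]->11
lane 27->27/4=6, 27 mod 4=3
i=2  r:6+8->14  c:2·3+0->6
row: 11 vs 14

buggy=11 correct=14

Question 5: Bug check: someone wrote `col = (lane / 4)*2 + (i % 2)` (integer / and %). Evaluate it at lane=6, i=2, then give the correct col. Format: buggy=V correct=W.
`(lane / 4)*2 + (i % 2)`[6,2]->2
L=6->g=6>>2=1, t=6&3=2
[2]->row 1+8=9  col 2·2+0=4
col: 2 vs 4

buggy=2 correct=4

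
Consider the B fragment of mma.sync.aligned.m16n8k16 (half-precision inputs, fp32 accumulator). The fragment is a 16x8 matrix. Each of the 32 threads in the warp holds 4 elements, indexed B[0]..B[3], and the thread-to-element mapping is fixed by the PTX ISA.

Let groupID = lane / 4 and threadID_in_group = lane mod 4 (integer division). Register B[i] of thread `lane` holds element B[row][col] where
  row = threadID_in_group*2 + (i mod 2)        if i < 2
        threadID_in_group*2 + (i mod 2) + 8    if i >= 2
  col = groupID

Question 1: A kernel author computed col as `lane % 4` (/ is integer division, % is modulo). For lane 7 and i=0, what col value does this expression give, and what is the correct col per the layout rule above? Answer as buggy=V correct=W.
`lane % 4`[7,0]=>3
L=7=>grp=7>>2=1, tig=7&3=3
[0]=>row 3·2+0+0=6  col grp=1
col: 3 vs 1

buggy=3 correct=1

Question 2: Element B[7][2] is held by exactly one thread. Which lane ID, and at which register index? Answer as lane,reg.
c=2->g=2  r=7->rb=0,t=3,b0=1
L=2*4+3=11  i=0*2+1=1

11,1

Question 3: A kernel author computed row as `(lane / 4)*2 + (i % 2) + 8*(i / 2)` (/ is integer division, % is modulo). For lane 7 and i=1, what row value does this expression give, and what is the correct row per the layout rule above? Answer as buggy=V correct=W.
buggy=3 correct=7

`(lane / 4)*2 + (i % 2) + 8*(i / 2)`[7,1]=>3
L=7=>grp=7>>2=1, tig=7&3=3
[1]=>row 3·2+1+0=7  col grp=1
row: 3 vs 7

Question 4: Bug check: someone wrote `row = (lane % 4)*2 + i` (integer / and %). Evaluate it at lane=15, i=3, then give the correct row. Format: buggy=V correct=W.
buggy=9 correct=15

`(lane % 4)*2 + i`[15,3]⇒9
L=15⇒gr=15>>2=3, th=15&3=3
[3]⇒row 3·2+1+8=15  col gr=3
row: 9 vs 15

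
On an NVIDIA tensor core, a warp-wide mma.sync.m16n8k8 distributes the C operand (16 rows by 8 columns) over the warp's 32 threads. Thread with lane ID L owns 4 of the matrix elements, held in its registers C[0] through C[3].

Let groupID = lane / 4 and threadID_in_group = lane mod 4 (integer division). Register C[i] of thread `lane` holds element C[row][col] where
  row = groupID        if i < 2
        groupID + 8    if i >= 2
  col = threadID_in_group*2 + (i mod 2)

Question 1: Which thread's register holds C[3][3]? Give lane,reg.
13,1

r=3→G=3,rhi=0  c=3→T=1,p=1
L=3*4+1=13  i=0*2+1=1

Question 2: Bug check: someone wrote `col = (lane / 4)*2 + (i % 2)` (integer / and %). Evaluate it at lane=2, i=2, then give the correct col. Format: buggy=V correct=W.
buggy=0 correct=4

`(lane / 4)*2 + (i % 2)`[2,2]=>0
2: grp=0,tig=2
[2] (0+8,2*2+0) = (8,4)
col: 0 vs 4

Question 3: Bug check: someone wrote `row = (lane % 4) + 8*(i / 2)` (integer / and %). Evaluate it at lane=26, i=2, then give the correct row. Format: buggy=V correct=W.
buggy=10 correct=14

`(lane % 4) + 8*(i / 2)`[26,2]->10
L=26->gid=26>>2=6, tid=26&3=2
[2]->row 6+8=14  col 2·2+0=4
row: 10 vs 14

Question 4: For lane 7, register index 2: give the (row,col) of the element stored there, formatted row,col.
L=7⇒gr=7>>2=1, th=7&3=3
[2]⇒row 1+8=9  col 3·2+0=6

9,6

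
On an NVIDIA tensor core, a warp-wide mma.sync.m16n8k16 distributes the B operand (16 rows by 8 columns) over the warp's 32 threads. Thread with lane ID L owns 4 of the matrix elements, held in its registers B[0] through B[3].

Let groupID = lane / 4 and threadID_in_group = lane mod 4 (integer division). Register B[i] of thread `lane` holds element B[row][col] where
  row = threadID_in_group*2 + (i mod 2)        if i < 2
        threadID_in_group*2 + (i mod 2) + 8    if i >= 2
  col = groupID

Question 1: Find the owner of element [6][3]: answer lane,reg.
15,0

c: 3->gid=3  r: 6->r8=0,tid=3,i&1=0
L=3*4+3=15  i=0*2+0=0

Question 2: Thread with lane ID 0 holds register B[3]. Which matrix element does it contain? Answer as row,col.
lane 0: gid=0 (0/4), tid=0 (0%4)
i=3: r=0*2+1+8=9, c=gid=0

9,0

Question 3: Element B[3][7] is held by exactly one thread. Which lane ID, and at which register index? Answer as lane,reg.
c=7->g=7  r=3->rb=0,t=1,b0=1
L=7*4+1=29  i=0*2+1=1

29,1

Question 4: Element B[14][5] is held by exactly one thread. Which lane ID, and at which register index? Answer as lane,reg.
c:5=>grp=5  r:14=>rB=1,tig=3,lo=0
L=5*4+3=23  i=1*2+0=2

23,2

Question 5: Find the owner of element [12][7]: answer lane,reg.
30,2

c=7→G=7  r=12→rhi=1,T=2,p=0
L=7*4+2=30  i=1*2+0=2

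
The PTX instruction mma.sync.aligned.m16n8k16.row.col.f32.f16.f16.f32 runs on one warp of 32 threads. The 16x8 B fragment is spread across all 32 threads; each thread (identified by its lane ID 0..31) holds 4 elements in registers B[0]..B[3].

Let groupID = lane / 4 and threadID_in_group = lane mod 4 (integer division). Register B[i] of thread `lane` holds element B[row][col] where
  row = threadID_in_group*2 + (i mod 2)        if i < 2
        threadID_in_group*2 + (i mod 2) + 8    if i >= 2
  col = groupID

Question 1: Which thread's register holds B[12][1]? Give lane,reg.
6,2

c=1⇒gr=1  r=12⇒Rb=1,th=2,odd=0
L=1*4+2=6  i=1*2+0=2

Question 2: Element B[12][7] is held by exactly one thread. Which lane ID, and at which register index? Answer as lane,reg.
c: 7->gid=7  r: 12->r8=1,tid=2,i&1=0
L=7*4+2=30  i=1*2+0=2

30,2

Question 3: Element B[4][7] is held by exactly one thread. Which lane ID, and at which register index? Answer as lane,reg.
30,0

c=7→G=7  r=4→rhi=0,T=2,p=0
L=7*4+2=30  i=0*2+0=0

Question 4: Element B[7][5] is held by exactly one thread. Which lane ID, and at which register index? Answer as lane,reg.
c=5→G=5  r=7→rhi=0,T=3,p=1
L=5*4+3=23  i=0*2+1=1

23,1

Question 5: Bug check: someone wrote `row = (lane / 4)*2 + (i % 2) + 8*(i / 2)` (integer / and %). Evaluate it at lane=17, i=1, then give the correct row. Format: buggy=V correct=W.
`(lane / 4)*2 + (i % 2) + 8*(i / 2)`[17,1]=>9
lane 17: grp=4 (17/4), tig=1 (17%4)
i=1: r=1*2+1+0=3, c=grp=4
row: 9 vs 3

buggy=9 correct=3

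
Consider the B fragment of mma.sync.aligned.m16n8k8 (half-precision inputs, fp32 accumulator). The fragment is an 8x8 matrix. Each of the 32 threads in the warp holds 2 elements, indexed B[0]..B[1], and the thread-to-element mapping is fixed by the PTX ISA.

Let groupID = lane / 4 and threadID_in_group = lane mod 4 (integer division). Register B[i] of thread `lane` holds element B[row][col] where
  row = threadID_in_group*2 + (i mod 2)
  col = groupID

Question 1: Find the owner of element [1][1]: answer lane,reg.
c:1=>grp=1  r:1=>tig=0,lo=1
L=1*4+0=4  i=1=1

4,1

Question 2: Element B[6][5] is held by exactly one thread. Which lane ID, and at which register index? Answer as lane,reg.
c=5->g=5  r=6->t=3,b0=0
L=5*4+3=23  i=0=0

23,0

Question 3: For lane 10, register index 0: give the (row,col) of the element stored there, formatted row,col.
4,2

lane 10: gid=2 (10/4), tid=2 (10%4)
i=0: r=2*2+0=4, c=gid=2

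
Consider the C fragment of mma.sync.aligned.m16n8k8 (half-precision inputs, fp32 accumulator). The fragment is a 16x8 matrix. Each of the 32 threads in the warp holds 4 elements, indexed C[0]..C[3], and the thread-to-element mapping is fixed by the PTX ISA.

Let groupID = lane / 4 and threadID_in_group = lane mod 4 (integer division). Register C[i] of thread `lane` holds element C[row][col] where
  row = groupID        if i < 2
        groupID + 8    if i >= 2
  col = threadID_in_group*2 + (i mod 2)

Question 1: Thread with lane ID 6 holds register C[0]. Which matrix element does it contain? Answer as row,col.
L=6=>grp=6>>2=1, tig=6&3=2
[0]=>row 1+0=1  col 2·2+0=4

1,4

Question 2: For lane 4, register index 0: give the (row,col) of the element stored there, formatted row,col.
1,0

lane 4→4/4=1, 4 mod 4=0
i=0  r:1+0→1  c:2·0+0→0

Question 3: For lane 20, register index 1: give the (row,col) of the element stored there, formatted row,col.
lane 20: G=5 (20/4), T=0 (20%4)
i=1: r=5+0=5, c=0*2+1=1

5,1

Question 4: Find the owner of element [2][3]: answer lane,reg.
r:2=>grp=2,rB=0  c:3=>tig=1,lo=1
L=2*4+1=9  i=0*2+1=1

9,1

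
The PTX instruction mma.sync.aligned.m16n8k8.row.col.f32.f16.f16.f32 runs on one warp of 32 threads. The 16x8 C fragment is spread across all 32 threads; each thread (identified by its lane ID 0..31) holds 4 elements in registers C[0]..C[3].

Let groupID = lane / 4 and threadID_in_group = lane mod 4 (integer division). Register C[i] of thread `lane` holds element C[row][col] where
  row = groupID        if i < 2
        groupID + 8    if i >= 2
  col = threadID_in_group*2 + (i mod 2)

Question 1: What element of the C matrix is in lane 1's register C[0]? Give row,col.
0,2

lane 1: gid=0 (1/4), tid=1 (1%4)
i=0: r=0+0=0, c=1*2+0=2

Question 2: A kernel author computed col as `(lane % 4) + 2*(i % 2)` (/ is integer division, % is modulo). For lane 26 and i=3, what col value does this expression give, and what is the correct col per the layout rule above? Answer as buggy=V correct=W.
buggy=4 correct=5

`(lane % 4) + 2*(i % 2)`[26,3]→4
L=26→G=26>>2=6, T=26&3=2
[3]→row 6+8=14  col 2·2+1=5
col: 4 vs 5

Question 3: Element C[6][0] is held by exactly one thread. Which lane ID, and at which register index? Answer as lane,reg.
r:6=>grp=6,rB=0  c:0=>tig=0,lo=0
L=6*4+0=24  i=0*2+0=0

24,0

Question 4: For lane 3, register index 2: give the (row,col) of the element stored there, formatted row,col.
8,6

lane 3⇒3/4=0, 3 mod 4=3
i=2  r:0+8⇒8  c:2·3+0⇒6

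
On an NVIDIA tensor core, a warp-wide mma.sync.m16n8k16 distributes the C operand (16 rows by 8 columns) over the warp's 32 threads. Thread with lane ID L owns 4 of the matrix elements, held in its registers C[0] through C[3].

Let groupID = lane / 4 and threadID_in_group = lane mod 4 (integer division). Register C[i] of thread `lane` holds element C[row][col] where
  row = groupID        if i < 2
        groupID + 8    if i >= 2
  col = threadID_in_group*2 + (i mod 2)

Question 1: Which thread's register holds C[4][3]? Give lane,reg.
17,1

r: 4->gid=4,r8=0  c: 3->tid=1,i&1=1
L=4*4+1=17  i=0*2+1=1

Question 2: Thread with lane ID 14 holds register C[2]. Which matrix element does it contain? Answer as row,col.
11,4

lane 14: gr=3 (14/4), th=2 (14%4)
i=2: r=3+8=11, c=2*2+0=4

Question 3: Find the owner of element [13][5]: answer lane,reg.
r=13->g=5,rb=1  c=5->t=2,b0=1
L=5*4+2=22  i=1*2+1=3

22,3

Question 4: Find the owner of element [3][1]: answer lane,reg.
r=3→G=3,rhi=0  c=1→T=0,p=1
L=3*4+0=12  i=0*2+1=1

12,1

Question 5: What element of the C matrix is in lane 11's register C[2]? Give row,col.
lane 11=>11/4=2, 11 mod 4=3
i=2  r:2+8=>10  c:2·3+0=>6

10,6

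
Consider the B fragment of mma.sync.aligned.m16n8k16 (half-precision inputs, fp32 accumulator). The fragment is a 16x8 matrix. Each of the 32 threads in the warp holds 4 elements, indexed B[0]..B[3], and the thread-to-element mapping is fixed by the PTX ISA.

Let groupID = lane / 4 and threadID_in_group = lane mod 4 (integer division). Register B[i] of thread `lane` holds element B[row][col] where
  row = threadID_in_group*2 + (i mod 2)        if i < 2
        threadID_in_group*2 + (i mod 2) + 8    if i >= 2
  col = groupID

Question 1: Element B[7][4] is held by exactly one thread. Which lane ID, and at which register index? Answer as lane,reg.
c:4=>grp=4  r:7=>rB=0,tig=3,lo=1
L=4*4+3=19  i=0*2+1=1

19,1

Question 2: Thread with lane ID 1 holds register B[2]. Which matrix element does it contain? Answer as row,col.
10,0

L=1=>grp=1>>2=0, tig=1&3=1
[2]=>row 1·2+0+8=10  col grp=0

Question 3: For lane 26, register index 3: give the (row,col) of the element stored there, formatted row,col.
13,6

L=26⇒gr=26>>2=6, th=26&3=2
[3]⇒row 2·2+1+8=13  col gr=6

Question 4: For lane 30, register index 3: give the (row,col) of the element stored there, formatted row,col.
13,7

lane 30: grp=7 (30/4), tig=2 (30%4)
i=3: r=2*2+1+8=13, c=grp=7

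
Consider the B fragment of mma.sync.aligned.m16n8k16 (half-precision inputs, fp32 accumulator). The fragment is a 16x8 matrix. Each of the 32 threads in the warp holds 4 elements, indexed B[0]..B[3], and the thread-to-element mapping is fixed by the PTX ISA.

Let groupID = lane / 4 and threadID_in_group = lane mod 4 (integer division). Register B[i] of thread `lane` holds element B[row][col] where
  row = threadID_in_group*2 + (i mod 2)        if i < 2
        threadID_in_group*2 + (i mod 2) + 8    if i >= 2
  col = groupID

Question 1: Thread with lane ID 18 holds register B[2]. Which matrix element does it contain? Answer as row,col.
lane 18=>18/4=4, 18 mod 4=2
i=2  r:2·2+0+8=>12  c:4

12,4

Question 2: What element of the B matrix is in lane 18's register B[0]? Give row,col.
18: gid=4,tid=2
[0] (2*2+0+0,4) = (4,4)

4,4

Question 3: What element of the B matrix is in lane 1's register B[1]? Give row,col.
3,0

lane 1->1/4=0, 1 mod 4=1
i=1  r:2·1+1+0->3  c:0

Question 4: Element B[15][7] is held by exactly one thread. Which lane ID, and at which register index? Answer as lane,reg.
c=7->g=7  r=15->rb=1,t=3,b0=1
L=7*4+3=31  i=1*2+1=3

31,3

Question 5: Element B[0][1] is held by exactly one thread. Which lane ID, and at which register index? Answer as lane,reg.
c=1→G=1  r=0→rhi=0,T=0,p=0
L=1*4+0=4  i=0*2+0=0

4,0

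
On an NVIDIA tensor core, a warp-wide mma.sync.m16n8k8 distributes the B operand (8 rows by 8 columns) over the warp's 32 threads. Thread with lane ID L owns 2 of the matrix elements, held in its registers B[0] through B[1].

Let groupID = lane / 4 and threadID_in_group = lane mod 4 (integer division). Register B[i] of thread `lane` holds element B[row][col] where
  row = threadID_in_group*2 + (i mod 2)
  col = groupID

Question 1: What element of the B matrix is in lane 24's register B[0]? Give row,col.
24: g=6,t=0
[0] (0*2+0,6) = (0,6)

0,6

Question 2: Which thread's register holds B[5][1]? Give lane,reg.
c=1⇒gr=1  r=5⇒th=2,odd=1
L=1*4+2=6  i=1=1

6,1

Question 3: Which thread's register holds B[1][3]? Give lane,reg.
12,1

c=3->g=3  r=1->t=0,b0=1
L=3*4+0=12  i=1=1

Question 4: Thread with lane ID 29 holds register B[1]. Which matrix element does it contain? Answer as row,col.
L=29→G=29>>2=7, T=29&3=1
[1]→row 1·2+1=3  col G=7

3,7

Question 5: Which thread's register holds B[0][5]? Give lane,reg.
c: 5->gid=5  r: 0->tid=0,i&1=0
L=5*4+0=20  i=0=0

20,0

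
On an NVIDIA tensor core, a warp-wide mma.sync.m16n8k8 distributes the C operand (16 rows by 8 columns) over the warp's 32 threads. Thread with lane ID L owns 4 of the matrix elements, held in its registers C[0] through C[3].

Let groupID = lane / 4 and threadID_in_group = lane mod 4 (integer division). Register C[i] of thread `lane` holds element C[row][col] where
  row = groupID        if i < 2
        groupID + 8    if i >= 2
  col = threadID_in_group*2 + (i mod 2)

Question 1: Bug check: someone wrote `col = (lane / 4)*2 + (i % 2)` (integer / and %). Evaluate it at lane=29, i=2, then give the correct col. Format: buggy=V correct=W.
buggy=14 correct=2

`(lane / 4)*2 + (i % 2)`[29,2]->14
29: gid=7,tid=1
[2] (7+8,1*2+0) = (15,2)
col: 14 vs 2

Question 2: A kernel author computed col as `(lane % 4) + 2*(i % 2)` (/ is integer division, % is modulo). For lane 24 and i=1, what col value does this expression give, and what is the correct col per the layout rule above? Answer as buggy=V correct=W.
`(lane % 4) + 2*(i % 2)`[24,1]->2
lane 24->24/4=6, 24 mod 4=0
i=1  r:6+0->6  c:2·0+1->1
col: 2 vs 1

buggy=2 correct=1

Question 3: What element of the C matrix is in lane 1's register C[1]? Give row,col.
lane 1: gid=0 (1/4), tid=1 (1%4)
i=1: r=0+0=0, c=1*2+1=3

0,3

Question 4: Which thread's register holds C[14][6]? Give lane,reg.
r=14->g=6,rb=1  c=6->t=3,b0=0
L=6*4+3=27  i=1*2+0=2

27,2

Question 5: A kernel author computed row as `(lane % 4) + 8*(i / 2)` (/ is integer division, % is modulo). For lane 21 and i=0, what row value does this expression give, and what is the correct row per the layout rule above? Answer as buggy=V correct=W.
buggy=1 correct=5

`(lane % 4) + 8*(i / 2)`[21,0]⇒1
lane 21⇒21/4=5, 21 mod 4=1
i=0  r:5+0⇒5  c:2·1+0⇒2
row: 1 vs 5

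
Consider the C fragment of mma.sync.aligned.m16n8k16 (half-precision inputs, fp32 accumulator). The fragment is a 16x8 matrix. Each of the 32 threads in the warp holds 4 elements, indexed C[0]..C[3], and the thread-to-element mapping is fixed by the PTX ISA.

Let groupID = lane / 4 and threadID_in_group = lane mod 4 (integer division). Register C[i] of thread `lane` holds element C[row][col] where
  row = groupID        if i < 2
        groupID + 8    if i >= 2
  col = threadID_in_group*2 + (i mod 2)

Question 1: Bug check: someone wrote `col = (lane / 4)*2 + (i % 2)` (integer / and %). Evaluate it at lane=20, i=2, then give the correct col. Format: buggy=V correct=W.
buggy=10 correct=0

`(lane / 4)*2 + (i % 2)`[20,2]⇒10
lane 20: gr=5 (20/4), th=0 (20%4)
i=2: r=5+8=13, c=0*2+0=0
col: 10 vs 0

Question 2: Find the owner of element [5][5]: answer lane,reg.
22,1

r: 5->gid=5,r8=0  c: 5->tid=2,i&1=1
L=5*4+2=22  i=0*2+1=1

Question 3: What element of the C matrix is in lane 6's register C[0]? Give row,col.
6: gid=1,tid=2
[0] (1+0,2*2+0) = (1,4)

1,4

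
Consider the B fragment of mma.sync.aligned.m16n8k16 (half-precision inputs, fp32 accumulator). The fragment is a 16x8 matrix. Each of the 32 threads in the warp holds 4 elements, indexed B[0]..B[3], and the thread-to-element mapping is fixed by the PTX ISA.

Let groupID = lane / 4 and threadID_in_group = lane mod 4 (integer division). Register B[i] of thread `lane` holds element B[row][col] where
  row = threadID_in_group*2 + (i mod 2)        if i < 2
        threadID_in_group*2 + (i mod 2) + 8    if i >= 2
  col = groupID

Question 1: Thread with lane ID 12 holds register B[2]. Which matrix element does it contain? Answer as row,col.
8,3

lane 12: G=3 (12/4), T=0 (12%4)
i=2: r=0*2+0+8=8, c=G=3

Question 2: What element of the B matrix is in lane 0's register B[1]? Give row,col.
1,0

L=0→G=0>>2=0, T=0&3=0
[1]→row 0·2+1+0=1  col G=0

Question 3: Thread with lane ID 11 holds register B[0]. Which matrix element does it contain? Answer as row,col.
6,2

L=11->gid=11>>2=2, tid=11&3=3
[0]->row 3·2+0+0=6  col gid=2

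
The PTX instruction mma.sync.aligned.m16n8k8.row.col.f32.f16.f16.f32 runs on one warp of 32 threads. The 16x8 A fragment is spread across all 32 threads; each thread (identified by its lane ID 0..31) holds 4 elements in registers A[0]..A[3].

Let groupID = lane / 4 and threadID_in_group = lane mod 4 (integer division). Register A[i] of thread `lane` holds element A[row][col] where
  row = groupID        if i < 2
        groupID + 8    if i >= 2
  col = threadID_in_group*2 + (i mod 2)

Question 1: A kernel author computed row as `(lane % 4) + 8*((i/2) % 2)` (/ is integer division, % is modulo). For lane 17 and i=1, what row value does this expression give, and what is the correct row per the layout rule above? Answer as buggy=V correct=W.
buggy=1 correct=4

`(lane % 4) + 8*((i/2) % 2)`[17,1]⇒1
L=17⇒gr=17>>2=4, th=17&3=1
[1]⇒row 4+0=4  col 1·2+1=3
row: 1 vs 4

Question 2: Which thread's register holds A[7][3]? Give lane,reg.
29,1

r=7→G=7,rhi=0  c=3→T=1,p=1
L=7*4+1=29  i=0*2+1=1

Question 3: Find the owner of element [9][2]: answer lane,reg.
5,2

r=9→G=1,rhi=1  c=2→T=1,p=0
L=1*4+1=5  i=1*2+0=2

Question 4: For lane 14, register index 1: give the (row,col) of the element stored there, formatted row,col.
3,5

14: grp=3,tig=2
[1] (3+0,2*2+1) = (3,5)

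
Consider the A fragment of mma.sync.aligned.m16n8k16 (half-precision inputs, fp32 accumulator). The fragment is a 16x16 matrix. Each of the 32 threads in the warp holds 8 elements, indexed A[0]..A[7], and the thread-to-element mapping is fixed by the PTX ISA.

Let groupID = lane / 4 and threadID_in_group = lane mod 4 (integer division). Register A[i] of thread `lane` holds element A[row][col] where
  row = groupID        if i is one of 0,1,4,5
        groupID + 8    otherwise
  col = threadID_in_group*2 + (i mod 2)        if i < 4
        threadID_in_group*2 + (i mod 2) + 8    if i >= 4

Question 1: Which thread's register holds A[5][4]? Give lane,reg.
22,0

r=5⇒gr=5,Rb=0  c=4⇒Cb=0,th=2,odd=0
L=5*4+2=22  i=0*4+0*2+0=0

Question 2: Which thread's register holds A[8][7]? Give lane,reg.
3,3

r=8→G=0,rhi=1  c=7→chi=0,T=3,p=1
L=0*4+3=3  i=0*4+1*2+1=3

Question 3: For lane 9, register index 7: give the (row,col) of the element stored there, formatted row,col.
10,11

9: grp=2,tig=1
[7] (2+8,1*2+1+8) = (10,11)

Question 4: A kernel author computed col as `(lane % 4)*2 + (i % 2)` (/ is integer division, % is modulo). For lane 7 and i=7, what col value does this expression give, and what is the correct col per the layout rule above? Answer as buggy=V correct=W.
`(lane % 4)*2 + (i % 2)`[7,7]→7
7: G=1,T=3
[7] (1+8,3*2+1+8) = (9,15)
col: 7 vs 15

buggy=7 correct=15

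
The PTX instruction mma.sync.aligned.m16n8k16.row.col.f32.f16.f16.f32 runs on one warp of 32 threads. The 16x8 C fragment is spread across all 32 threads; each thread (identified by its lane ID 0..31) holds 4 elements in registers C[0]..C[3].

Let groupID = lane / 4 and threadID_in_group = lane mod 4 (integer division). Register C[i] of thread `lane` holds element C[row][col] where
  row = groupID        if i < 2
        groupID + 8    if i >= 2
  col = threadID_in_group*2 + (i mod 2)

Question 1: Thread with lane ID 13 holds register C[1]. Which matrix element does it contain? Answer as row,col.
lane 13: gid=3 (13/4), tid=1 (13%4)
i=1: r=3+0=3, c=1*2+1=3

3,3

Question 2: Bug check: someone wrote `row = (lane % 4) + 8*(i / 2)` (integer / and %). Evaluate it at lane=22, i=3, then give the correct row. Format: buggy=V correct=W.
`(lane % 4) + 8*(i / 2)`[22,3]->10
L=22->gid=22>>2=5, tid=22&3=2
[3]->row 5+8=13  col 2·2+1=5
row: 10 vs 13

buggy=10 correct=13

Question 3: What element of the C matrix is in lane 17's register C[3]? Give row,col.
lane 17=>17/4=4, 17 mod 4=1
i=3  r:4+8=>12  c:2·1+1=>3

12,3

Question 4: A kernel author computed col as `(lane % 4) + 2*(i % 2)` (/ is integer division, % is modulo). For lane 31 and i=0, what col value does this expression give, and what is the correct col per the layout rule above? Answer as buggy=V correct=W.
buggy=3 correct=6

`(lane % 4) + 2*(i % 2)`[31,0]->3
L=31->gid=31>>2=7, tid=31&3=3
[0]->row 7+0=7  col 3·2+0=6
col: 3 vs 6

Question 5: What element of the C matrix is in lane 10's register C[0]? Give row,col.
L=10⇒gr=10>>2=2, th=10&3=2
[0]⇒row 2+0=2  col 2·2+0=4

2,4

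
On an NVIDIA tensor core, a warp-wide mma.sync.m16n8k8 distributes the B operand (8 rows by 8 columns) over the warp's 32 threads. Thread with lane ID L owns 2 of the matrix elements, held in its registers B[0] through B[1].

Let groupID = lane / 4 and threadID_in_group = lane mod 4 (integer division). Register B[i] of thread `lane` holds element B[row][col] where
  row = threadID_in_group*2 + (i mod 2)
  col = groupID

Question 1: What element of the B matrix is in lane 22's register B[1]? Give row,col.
5,5

22: gid=5,tid=2
[1] (2*2+1,5) = (5,5)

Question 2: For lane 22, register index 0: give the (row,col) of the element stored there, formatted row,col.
4,5

lane 22: g=5 (22/4), t=2 (22%4)
i=0: r=2*2+0=4, c=g=5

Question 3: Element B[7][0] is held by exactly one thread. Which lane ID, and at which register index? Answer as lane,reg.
3,1

c: 0->gid=0  r: 7->tid=3,i&1=1
L=0*4+3=3  i=1=1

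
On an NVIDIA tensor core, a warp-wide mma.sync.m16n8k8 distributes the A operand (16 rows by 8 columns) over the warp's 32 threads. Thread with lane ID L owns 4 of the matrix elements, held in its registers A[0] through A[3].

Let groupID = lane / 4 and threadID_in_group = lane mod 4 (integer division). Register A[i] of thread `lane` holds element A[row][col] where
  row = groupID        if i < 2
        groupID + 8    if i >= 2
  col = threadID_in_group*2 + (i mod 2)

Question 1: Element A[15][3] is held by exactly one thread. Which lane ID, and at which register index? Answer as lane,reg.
29,3

r=15⇒gr=7,Rb=1  c=3⇒th=1,odd=1
L=7*4+1=29  i=1*2+1=3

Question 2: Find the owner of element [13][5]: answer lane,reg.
r=13⇒gr=5,Rb=1  c=5⇒th=2,odd=1
L=5*4+2=22  i=1*2+1=3

22,3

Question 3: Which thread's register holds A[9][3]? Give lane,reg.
5,3

r=9→G=1,rhi=1  c=3→T=1,p=1
L=1*4+1=5  i=1*2+1=3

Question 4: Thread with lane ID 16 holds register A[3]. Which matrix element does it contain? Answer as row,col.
L=16⇒gr=16>>2=4, th=16&3=0
[3]⇒row 4+8=12  col 0·2+1=1

12,1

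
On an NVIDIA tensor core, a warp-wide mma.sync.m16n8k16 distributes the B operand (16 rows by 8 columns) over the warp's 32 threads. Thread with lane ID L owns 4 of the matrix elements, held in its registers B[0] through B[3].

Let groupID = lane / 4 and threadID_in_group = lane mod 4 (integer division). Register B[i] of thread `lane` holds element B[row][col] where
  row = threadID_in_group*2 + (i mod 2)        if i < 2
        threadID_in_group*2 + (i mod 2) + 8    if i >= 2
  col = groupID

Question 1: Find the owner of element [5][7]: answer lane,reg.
30,1

c=7->g=7  r=5->rb=0,t=2,b0=1
L=7*4+2=30  i=0*2+1=1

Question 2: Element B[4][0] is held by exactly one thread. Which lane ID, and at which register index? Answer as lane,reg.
c=0⇒gr=0  r=4⇒Rb=0,th=2,odd=0
L=0*4+2=2  i=0*2+0=0

2,0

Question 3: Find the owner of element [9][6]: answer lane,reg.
24,3

c:6=>grp=6  r:9=>rB=1,tig=0,lo=1
L=6*4+0=24  i=1*2+1=3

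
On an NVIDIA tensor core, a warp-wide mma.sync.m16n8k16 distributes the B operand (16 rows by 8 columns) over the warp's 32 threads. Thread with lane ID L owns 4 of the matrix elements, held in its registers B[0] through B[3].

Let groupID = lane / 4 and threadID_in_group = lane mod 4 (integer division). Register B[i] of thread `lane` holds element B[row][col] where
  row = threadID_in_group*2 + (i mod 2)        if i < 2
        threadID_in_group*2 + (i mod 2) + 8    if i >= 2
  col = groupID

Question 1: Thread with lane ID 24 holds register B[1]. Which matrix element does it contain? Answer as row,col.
24: grp=6,tig=0
[1] (0*2+1+0,6) = (1,6)

1,6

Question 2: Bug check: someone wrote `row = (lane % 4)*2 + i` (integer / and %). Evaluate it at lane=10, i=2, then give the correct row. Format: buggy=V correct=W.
buggy=6 correct=12

`(lane % 4)*2 + i`[10,2]⇒6
L=10⇒gr=10>>2=2, th=10&3=2
[2]⇒row 2·2+0+8=12  col gr=2
row: 6 vs 12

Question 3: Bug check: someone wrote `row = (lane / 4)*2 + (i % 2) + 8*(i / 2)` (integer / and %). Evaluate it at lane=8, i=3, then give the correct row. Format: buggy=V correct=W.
buggy=13 correct=9

`(lane / 4)*2 + (i % 2) + 8*(i / 2)`[8,3]⇒13
lane 8⇒8/4=2, 8 mod 4=0
i=3  r:2·0+1+8⇒9  c:2
row: 13 vs 9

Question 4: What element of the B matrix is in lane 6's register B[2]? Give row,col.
L=6->g=6>>2=1, t=6&3=2
[2]->row 2·2+0+8=12  col g=1

12,1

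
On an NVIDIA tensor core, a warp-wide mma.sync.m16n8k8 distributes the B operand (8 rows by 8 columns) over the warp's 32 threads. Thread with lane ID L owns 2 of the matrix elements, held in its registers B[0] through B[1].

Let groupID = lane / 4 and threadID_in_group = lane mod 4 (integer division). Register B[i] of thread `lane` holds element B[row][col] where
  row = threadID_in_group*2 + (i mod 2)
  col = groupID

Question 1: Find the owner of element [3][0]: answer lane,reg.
1,1

c: 0->gid=0  r: 3->tid=1,i&1=1
L=0*4+1=1  i=1=1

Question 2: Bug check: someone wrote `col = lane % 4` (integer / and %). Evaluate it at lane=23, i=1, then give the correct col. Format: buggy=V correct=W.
buggy=3 correct=5

`lane % 4`[23,1]⇒3
L=23⇒gr=23>>2=5, th=23&3=3
[1]⇒row 3·2+1=7  col gr=5
col: 3 vs 5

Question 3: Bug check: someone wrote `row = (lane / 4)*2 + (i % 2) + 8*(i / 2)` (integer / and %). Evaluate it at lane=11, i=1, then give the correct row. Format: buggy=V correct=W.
`(lane / 4)*2 + (i % 2) + 8*(i / 2)`[11,1]->5
lane 11: gid=2 (11/4), tid=3 (11%4)
i=1: r=3*2+1=7, c=gid=2
row: 5 vs 7

buggy=5 correct=7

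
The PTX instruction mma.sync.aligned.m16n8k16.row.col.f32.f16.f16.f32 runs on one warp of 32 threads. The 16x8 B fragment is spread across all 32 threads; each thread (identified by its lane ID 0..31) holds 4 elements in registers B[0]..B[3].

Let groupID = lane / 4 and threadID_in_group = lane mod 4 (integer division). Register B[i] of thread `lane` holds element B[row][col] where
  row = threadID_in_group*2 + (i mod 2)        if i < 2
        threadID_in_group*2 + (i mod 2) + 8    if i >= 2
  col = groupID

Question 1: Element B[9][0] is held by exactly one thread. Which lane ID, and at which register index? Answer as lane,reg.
c: 0->gid=0  r: 9->r8=1,tid=0,i&1=1
L=0*4+0=0  i=1*2+1=3

0,3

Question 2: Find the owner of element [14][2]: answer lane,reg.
c=2⇒gr=2  r=14⇒Rb=1,th=3,odd=0
L=2*4+3=11  i=1*2+0=2

11,2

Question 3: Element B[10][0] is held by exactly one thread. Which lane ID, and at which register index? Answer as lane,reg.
c=0→G=0  r=10→rhi=1,T=1,p=0
L=0*4+1=1  i=1*2+0=2

1,2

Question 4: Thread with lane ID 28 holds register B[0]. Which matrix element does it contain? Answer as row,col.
28: gr=7,th=0
[0] (0*2+0+0,7) = (0,7)

0,7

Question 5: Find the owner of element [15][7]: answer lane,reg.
31,3

c=7⇒gr=7  r=15⇒Rb=1,th=3,odd=1
L=7*4+3=31  i=1*2+1=3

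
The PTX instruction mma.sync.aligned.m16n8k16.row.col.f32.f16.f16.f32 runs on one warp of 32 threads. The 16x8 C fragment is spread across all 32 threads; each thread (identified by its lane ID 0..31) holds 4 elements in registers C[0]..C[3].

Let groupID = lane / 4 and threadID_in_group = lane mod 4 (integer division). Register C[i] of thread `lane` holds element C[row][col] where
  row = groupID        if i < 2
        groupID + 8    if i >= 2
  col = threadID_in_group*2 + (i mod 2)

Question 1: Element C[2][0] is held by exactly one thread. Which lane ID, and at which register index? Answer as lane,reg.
r=2->g=2,rb=0  c=0->t=0,b0=0
L=2*4+0=8  i=0*2+0=0

8,0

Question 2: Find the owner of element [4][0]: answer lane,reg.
16,0

r=4⇒gr=4,Rb=0  c=0⇒th=0,odd=0
L=4*4+0=16  i=0*2+0=0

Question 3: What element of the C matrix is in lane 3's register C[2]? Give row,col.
8,6

L=3⇒gr=3>>2=0, th=3&3=3
[2]⇒row 0+8=8  col 3·2+0=6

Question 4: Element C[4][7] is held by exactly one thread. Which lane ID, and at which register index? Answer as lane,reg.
r: 4->gid=4,r8=0  c: 7->tid=3,i&1=1
L=4*4+3=19  i=0*2+1=1

19,1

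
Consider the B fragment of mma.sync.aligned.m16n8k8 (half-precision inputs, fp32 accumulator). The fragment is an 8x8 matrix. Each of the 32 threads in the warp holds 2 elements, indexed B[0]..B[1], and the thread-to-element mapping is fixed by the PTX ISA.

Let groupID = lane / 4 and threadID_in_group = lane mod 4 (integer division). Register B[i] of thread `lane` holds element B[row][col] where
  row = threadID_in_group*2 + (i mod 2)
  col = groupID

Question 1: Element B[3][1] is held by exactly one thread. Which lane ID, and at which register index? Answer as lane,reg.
5,1

c:1=>grp=1  r:3=>tig=1,lo=1
L=1*4+1=5  i=1=1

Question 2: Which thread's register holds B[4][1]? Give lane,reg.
c:1=>grp=1  r:4=>tig=2,lo=0
L=1*4+2=6  i=0=0

6,0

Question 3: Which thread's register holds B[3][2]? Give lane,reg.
9,1

c: 2->gid=2  r: 3->tid=1,i&1=1
L=2*4+1=9  i=1=1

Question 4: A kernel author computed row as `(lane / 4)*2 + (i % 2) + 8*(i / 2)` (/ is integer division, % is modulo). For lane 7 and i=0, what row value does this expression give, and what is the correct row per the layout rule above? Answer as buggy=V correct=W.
`(lane / 4)*2 + (i % 2) + 8*(i / 2)`[7,0]⇒2
lane 7⇒7/4=1, 7 mod 4=3
i=0  r:2·3+0⇒6  c:1
row: 2 vs 6

buggy=2 correct=6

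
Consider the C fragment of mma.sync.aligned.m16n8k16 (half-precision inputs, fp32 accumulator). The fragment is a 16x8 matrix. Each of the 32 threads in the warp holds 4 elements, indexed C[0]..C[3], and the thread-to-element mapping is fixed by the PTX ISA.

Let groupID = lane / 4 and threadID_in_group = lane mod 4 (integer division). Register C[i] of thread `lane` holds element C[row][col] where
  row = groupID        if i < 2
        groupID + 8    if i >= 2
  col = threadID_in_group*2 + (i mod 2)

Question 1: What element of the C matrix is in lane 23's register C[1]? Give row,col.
23: G=5,T=3
[1] (5+0,3*2+1) = (5,7)

5,7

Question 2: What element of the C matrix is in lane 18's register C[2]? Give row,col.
12,4

lane 18⇒18/4=4, 18 mod 4=2
i=2  r:4+8⇒12  c:2·2+0⇒4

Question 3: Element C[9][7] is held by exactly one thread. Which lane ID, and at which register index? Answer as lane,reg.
r=9->g=1,rb=1  c=7->t=3,b0=1
L=1*4+3=7  i=1*2+1=3

7,3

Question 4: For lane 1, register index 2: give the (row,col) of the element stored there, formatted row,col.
8,2

L=1->gid=1>>2=0, tid=1&3=1
[2]->row 0+8=8  col 1·2+0=2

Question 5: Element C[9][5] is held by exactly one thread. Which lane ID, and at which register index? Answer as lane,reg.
r=9⇒gr=1,Rb=1  c=5⇒th=2,odd=1
L=1*4+2=6  i=1*2+1=3

6,3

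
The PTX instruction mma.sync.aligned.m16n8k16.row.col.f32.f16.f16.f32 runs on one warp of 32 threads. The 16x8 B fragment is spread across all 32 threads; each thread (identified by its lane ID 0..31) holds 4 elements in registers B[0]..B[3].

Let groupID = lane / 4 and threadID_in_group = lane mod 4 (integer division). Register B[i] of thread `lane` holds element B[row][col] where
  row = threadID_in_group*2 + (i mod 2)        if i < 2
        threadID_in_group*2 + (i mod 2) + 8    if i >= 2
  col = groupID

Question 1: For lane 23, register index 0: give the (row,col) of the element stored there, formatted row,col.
6,5

lane 23→23/4=5, 23 mod 4=3
i=0  r:2·3+0+0→6  c:5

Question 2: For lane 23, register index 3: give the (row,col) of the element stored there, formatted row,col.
15,5

lane 23→23/4=5, 23 mod 4=3
i=3  r:2·3+1+8→15  c:5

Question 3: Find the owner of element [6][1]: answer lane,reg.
c=1->g=1  r=6->rb=0,t=3,b0=0
L=1*4+3=7  i=0*2+0=0

7,0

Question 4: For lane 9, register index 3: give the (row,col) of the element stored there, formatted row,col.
9: gid=2,tid=1
[3] (1*2+1+8,2) = (11,2)

11,2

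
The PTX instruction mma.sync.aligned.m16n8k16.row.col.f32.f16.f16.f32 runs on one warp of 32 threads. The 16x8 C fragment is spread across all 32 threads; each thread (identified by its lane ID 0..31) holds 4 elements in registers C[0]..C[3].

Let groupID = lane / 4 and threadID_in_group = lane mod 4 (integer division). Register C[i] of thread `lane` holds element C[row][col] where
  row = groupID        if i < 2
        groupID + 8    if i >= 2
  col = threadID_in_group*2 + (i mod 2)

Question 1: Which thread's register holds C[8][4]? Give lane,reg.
2,2

r: 8->gid=0,r8=1  c: 4->tid=2,i&1=0
L=0*4+2=2  i=1*2+0=2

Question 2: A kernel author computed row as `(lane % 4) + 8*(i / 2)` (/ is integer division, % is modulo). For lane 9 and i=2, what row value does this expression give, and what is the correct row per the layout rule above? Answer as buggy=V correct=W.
`(lane % 4) + 8*(i / 2)`[9,2]=>9
L=9=>grp=9>>2=2, tig=9&3=1
[2]=>row 2+8=10  col 1·2+0=2
row: 9 vs 10

buggy=9 correct=10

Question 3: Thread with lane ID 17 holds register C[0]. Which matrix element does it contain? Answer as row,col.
lane 17->17/4=4, 17 mod 4=1
i=0  r:4+0->4  c:2·1+0->2

4,2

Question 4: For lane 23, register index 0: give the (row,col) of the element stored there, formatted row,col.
23: gr=5,th=3
[0] (5+0,3*2+0) = (5,6)

5,6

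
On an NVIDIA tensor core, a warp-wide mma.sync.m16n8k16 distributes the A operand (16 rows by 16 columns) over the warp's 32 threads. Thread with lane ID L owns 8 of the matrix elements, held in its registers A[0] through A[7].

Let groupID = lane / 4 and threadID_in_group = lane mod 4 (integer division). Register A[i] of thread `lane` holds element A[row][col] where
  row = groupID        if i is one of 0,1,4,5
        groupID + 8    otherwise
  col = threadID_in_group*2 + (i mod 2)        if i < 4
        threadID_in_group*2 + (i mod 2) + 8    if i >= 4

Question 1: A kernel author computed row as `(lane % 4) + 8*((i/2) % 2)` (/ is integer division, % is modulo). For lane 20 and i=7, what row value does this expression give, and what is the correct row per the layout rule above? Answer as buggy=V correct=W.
`(lane % 4) + 8*((i/2) % 2)`[20,7]->8
lane 20->20/4=5, 20 mod 4=0
i=7  r:5+8->13  c:2·0+1+8->9
row: 8 vs 13

buggy=8 correct=13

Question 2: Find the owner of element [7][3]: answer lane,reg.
29,1

r: 7->gid=7,r8=0  c: 3->c8=0,tid=1,i&1=1
L=7*4+1=29  i=0*4+0*2+1=1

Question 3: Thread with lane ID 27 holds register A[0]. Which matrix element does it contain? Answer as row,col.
6,6

L=27=>grp=27>>2=6, tig=27&3=3
[0]=>row 6+0=6  col 3·2+0+0=6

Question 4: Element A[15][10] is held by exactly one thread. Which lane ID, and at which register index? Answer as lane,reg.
29,6

r=15→G=7,rhi=1  c=10→chi=1,T=1,p=0
L=7*4+1=29  i=1*4+1*2+0=6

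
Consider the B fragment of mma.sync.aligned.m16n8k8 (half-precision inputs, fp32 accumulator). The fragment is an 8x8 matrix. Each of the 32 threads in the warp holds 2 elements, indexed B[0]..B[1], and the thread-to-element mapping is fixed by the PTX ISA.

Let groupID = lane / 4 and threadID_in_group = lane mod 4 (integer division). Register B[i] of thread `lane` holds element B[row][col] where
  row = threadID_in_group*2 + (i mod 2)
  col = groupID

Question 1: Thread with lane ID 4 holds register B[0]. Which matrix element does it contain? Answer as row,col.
L=4=>grp=4>>2=1, tig=4&3=0
[0]=>row 0·2+0=0  col grp=1

0,1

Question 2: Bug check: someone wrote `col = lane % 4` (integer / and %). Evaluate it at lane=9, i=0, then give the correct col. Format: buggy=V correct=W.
buggy=1 correct=2

`lane % 4`[9,0]→1
lane 9: G=2 (9/4), T=1 (9%4)
i=0: r=1*2+0=2, c=G=2
col: 1 vs 2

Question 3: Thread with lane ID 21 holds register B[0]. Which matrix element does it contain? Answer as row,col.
2,5

21: grp=5,tig=1
[0] (1*2+0,5) = (2,5)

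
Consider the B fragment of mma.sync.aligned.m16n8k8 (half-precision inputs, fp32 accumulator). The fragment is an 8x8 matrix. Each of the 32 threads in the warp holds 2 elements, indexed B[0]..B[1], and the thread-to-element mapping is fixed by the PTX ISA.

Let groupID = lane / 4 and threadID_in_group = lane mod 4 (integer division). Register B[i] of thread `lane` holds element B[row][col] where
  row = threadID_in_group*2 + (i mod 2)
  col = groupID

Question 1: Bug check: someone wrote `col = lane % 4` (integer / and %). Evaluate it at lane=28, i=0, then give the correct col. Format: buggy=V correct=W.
`lane % 4`[28,0]⇒0
lane 28: gr=7 (28/4), th=0 (28%4)
i=0: r=0*2+0=0, c=gr=7
col: 0 vs 7

buggy=0 correct=7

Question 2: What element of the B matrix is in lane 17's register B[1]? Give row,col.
3,4

L=17->gid=17>>2=4, tid=17&3=1
[1]->row 1·2+1=3  col gid=4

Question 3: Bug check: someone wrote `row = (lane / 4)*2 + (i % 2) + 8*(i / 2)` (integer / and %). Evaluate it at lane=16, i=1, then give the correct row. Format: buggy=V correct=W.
`(lane / 4)*2 + (i % 2) + 8*(i / 2)`[16,1]=>9
16: grp=4,tig=0
[1] (0*2+1,4) = (1,4)
row: 9 vs 1

buggy=9 correct=1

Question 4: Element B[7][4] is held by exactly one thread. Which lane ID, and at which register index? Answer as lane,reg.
c: 4->gid=4  r: 7->tid=3,i&1=1
L=4*4+3=19  i=1=1

19,1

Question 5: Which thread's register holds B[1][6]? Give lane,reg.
c=6→G=6  r=1→T=0,p=1
L=6*4+0=24  i=1=1

24,1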